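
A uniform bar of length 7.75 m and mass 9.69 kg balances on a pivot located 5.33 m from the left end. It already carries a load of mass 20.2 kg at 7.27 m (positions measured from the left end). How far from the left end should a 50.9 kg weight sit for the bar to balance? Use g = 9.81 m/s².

x ≈ 4.84 m from the left end

Take moments about the pivot (at 5.33 m from the left end).
Beam weight: 9.69 × 9.81 = 95.06 N down at 3.875 m → arm 1.455 m, τ = 95.06 × 1.455 = 138.3 N·m counterclockwise.
Load: 20.2 × 9.81 = 198.2 N down at 7.27 m → arm 1.94 m, τ = 198.2 × 1.94 = 384.5 N·m clockwise.
Net moment of existing loads = 246.2 N·m clockwise.
The weight weighs 50.9 × 9.81 = 499.3 N and must supply an equal counterclockwise moment, so its lever arm about the pivot is 246.2 / 499.3 = 0.493 m.
That puts it at 5.33 − 0.493 = 4.84 m from the left end.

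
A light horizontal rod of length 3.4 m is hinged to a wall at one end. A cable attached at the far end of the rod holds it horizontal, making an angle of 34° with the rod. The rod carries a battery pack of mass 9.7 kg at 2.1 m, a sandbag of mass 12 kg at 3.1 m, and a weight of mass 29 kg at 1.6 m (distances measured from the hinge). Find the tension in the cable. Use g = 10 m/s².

T ≈ 547 N

Sum moments about the hinge (the unknown hinge reaction has zero arm there).
Battery pack: 9.7 × 10 = 97 N down at 2.1 m → arm 2.1 m, τ = 97 × 2.1 = 203.7 N·m clockwise.
Sandbag: 12 × 10 = 120 N down at 3.1 m → arm 3.1 m, τ = 120 × 3.1 = 372 N·m clockwise.
Weight: 29 × 10 = 290 N down at 1.6 m → arm 1.6 m, τ = 290 × 1.6 = 464 N·m clockwise.
Total clockwise load moment = 1040 N·m.
The cable tension T acts at 3.4 m; only its component perpendicular to the rod, T sinθ, produces torque. sin 34° = 0.5592.
Στ = 0 ⇒ T × 3.4 × 0.5592 = 1040 ⇒ T = 1040 / 1.901 = 547 N.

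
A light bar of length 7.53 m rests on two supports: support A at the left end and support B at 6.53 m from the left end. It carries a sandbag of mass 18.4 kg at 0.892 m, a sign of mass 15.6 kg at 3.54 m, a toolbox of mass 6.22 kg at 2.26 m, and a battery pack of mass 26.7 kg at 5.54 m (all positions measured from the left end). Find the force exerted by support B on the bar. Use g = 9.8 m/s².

Sum moments about support A (its reaction then has zero moment arm).
Sandbag: 18.4 × 9.8 = 180.3 N down at 0.892 m → arm 0.892 m, τ = 180.3 × 0.892 = 160.8 N·m clockwise.
Sign: 15.6 × 9.8 = 152.9 N down at 3.54 m → arm 3.54 m, τ = 152.9 × 3.54 = 541.3 N·m clockwise.
Toolbox: 6.22 × 9.8 = 60.96 N down at 2.26 m → arm 2.26 m, τ = 60.96 × 2.26 = 137.8 N·m clockwise.
Battery pack: 26.7 × 9.8 = 261.7 N down at 5.54 m → arm 5.54 m, τ = 261.7 × 5.54 = 1450 N·m clockwise.
Net load moment about support A = 2290 N·m clockwise.
Reaction R at support B is upward at 6.53 m, arm 6.53 m → moment R × 6.53 counterclockwise.
For rotational equilibrium, R × 6.53 = 2290, so R = 351 N.

R_B ≈ 351 N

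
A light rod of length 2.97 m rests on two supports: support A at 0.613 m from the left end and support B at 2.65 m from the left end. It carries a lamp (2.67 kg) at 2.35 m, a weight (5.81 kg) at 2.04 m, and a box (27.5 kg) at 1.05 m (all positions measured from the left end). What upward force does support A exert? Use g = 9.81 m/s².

R_A ≈ 233 N

Taking torques about support B:
Lamp: 2.67 × 9.81 = 26.19 N down at 2.35 m → arm 0.3 m, τ = 26.19 × 0.3 = 7.857 N·m counterclockwise.
Weight: 5.81 × 9.81 = 57 N down at 2.04 m → arm 0.61 m, τ = 57 × 0.61 = 34.77 N·m counterclockwise.
Box: 27.5 × 9.81 = 269.8 N down at 1.05 m → arm 1.6 m, τ = 269.8 × 1.6 = 431.7 N·m counterclockwise.
Net load moment about support B = 474.3 N·m counterclockwise.
Reaction R at support A is upward at 0.613 m, arm 2.037 m → moment R × 2.037 clockwise.
Setting net torque to zero: R × 2.037 = 474.3 → R = 233 N.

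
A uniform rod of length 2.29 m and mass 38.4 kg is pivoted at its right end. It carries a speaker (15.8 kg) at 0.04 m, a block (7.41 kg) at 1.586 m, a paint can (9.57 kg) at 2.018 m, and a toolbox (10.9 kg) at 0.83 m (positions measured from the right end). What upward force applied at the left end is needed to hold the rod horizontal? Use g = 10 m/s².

F ≈ 370 N

About the right end:
Beam weight: 38.4 × 10 = 384 N down at 1.145 m → arm 1.145 m, τ = 384 × 1.145 = 439.7 N·m counterclockwise.
Speaker: 15.8 × 10 = 158 N down at 0.04 m → arm 0.04 m, τ = 158 × 0.04 = 6.32 N·m counterclockwise.
Block: 7.41 × 10 = 74.1 N down at 1.586 m → arm 1.586 m, τ = 74.1 × 1.586 = 117.5 N·m counterclockwise.
Paint can: 9.57 × 10 = 95.7 N down at 2.018 m → arm 2.018 m, τ = 95.7 × 2.018 = 193.1 N·m counterclockwise.
Toolbox: 10.9 × 10 = 109 N down at 0.83 m → arm 0.83 m, τ = 109 × 0.83 = 90.47 N·m counterclockwise.
Net moment of the loads = 847.1 N·m counterclockwise.
The upward force F acts at the left end, arm 2.29 m, giving F × 2.29 clockwise.
For rotational equilibrium, F × 2.29 = 847.1, so F = 847.1 / 2.29 = 370 N.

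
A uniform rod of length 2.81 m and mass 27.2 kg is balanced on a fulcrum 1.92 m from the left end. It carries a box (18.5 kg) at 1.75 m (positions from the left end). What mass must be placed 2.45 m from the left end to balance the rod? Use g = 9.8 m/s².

Take moments about the fulcrum (at 1.92 m from the left end).
Beam weight: 27.2 × 9.8 = 266.6 N down at 1.405 m → arm 0.515 m, τ = 266.6 × 0.515 = 137.3 N·m counterclockwise.
Box: 18.5 × 9.8 = 181.3 N down at 1.75 m → arm 0.17 m, τ = 181.3 × 0.17 = 30.82 N·m counterclockwise.
Net moment of known loads = 168.1 N·m counterclockwise.
An unknown mass m at 2.45 m has arm 0.53 m; its moment is m·g·0.53 clockwise.
For rotational equilibrium, m × 9.8 × 0.53 = 168.1, so m = 168.1 / (9.8 × 0.53) = 32.4 kg.

m ≈ 32.4 kg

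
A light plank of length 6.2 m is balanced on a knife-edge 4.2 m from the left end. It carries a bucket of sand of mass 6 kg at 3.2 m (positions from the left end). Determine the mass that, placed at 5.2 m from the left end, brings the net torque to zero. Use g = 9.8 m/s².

Take moments about the knife-edge (at 4.2 m from the left end).
Bucket of sand: 6 × 9.8 = 58.8 N down at 3.2 m → arm 1 m, τ = 58.8 × 1 = 58.8 N·m counterclockwise.
Net moment of known loads = 58.8 N·m counterclockwise.
An unknown mass m at 5.2 m has arm 1 m; its moment is m·g·1 clockwise.
Balancing moments: m × 9.8 × 1 = 58.8, giving m = 58.8 / (9.8 × 1) = 6 kg.

m ≈ 6 kg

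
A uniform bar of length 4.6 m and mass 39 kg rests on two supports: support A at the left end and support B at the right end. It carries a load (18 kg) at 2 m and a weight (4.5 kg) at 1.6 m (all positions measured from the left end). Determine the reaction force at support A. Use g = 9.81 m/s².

Take moments about support B.
Beam weight: 39 × 9.81 = 382.6 N down at 2.3 m → arm 2.3 m, τ = 382.6 × 2.3 = 880 N·m counterclockwise.
Load: 18 × 9.81 = 176.6 N down at 2 m → arm 2.6 m, τ = 176.6 × 2.6 = 459.2 N·m counterclockwise.
Weight: 4.5 × 9.81 = 44.15 N down at 1.6 m → arm 3 m, τ = 44.15 × 3 = 132.4 N·m counterclockwise.
Net load moment about support B = 1472 N·m counterclockwise.
Reaction R at support A is upward at 0 m, arm 4.6 m → moment R × 4.6 clockwise.
Balancing moments: R × 4.6 = 1472, giving R = 320 N.

R_A ≈ 320 N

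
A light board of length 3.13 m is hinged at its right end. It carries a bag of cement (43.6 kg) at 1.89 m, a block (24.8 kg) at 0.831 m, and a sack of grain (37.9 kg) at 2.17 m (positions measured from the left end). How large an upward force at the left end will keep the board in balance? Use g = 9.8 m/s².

Choose the right end as the axis so the unknown pivot reaction has zero arm there.
Bag of cement: 43.6 × 9.8 = 427.3 N down at 1.89 m → arm 1.24 m, τ = 427.3 × 1.24 = 529.9 N·m counterclockwise.
Block: 24.8 × 9.8 = 243 N down at 0.831 m → arm 2.299 m, τ = 243 × 2.299 = 558.7 N·m counterclockwise.
Sack of grain: 37.9 × 9.8 = 371.4 N down at 2.17 m → arm 0.96 m, τ = 371.4 × 0.96 = 356.5 N·m counterclockwise.
Net moment of the loads = 1445 N·m counterclockwise.
The upward force F acts at the left end, arm 3.13 m, giving F × 3.13 clockwise.
For rotational equilibrium, F × 3.13 = 1445, so F = 1445 / 3.13 = 462 N.

F ≈ 462 N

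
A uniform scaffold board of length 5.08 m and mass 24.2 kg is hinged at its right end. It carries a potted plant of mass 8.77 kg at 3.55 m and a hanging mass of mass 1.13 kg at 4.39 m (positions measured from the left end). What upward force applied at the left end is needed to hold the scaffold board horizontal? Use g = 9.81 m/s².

F ≈ 146 N

Choose the right end as the axis so the unknown pivot reaction has zero arm there.
Beam weight: 24.2 × 9.81 = 237.4 N down at 2.54 m → arm 2.54 m, τ = 237.4 × 2.54 = 603 N·m counterclockwise.
Potted plant: 8.77 × 9.81 = 86.03 N down at 3.55 m → arm 1.53 m, τ = 86.03 × 1.53 = 131.6 N·m counterclockwise.
Hanging mass: 1.13 × 9.81 = 11.09 N down at 4.39 m → arm 0.69 m, τ = 11.09 × 0.69 = 7.652 N·m counterclockwise.
Net moment of the loads = 742.3 N·m counterclockwise.
The upward force F acts at the left end, arm 5.08 m, giving F × 5.08 clockwise.
Στ = 0 ⇒ F × 5.08 = 742.3 ⇒ F = 742.3 / 5.08 = 146 N.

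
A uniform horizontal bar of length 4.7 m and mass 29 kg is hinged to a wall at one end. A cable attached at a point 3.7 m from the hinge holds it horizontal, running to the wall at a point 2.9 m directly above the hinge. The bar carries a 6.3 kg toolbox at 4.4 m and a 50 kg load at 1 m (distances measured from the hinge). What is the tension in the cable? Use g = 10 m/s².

T ≈ 639 N

Choose the hinge as the axis so the unknown hinge reaction has zero arm there.
Beam weight: 29 × 10 = 290 N down at 2.35 m → arm 2.35 m, τ = 290 × 2.35 = 681.5 N·m clockwise.
Toolbox: 6.3 × 10 = 63 N down at 4.4 m → arm 4.4 m, τ = 63 × 4.4 = 277.2 N·m clockwise.
Load: 50 × 10 = 500 N down at 1 m → arm 1 m, τ = 500 × 1 = 500 N·m clockwise.
Total clockwise load moment = 1459 N·m.
The cable tension T acts at 3.7 m; only its component perpendicular to the bar, T sinθ, produces torque. sinθ = h/√(h²+d²) = 2.9/√(2.9²+3.7²) = 0.6169.
For rotational equilibrium, T × 3.7 × 0.6169 = 1459, so T = 1459 / 2.283 = 639 N.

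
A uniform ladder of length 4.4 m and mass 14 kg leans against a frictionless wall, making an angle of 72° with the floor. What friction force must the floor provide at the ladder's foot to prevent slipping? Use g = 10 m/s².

Choose the foot of the ladder as the axis so the floor normal and friction both act there and drop out.
Ladder weight 14×10 = 140 N acts at 2.2 m along the ladder; its horizontal arm is 2.2·cos72° = 0.6798 m → τ = 95.17 N·m clockwise.
Wall normal N acts horizontally at the top; its moment arm is the height L sinθ = 4.4·sin72° = 4.185 m, counterclockwise.
Balancing moments: N × 4.185 = 95.17, giving N = 22.7 N.
ΣFx = 0: friction at the foot balances the wall's push, so f = N_wall = 22.7 N.

f ≈ 22.7 N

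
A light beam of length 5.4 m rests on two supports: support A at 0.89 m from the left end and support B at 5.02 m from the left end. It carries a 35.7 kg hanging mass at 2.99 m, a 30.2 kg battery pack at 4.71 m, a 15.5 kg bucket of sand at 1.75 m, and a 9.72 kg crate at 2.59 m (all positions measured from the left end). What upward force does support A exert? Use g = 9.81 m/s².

R_A ≈ 371 N

Taking torques about support B:
Hanging mass: 35.7 × 9.81 = 350.2 N down at 2.99 m → arm 2.03 m, τ = 350.2 × 2.03 = 710.9 N·m counterclockwise.
Battery pack: 30.2 × 9.81 = 296.3 N down at 4.71 m → arm 0.31 m, τ = 296.3 × 0.31 = 91.85 N·m counterclockwise.
Bucket of sand: 15.5 × 9.81 = 152.1 N down at 1.75 m → arm 3.27 m, τ = 152.1 × 3.27 = 497.4 N·m counterclockwise.
Crate: 9.72 × 9.81 = 95.35 N down at 2.59 m → arm 2.43 m, τ = 95.35 × 2.43 = 231.7 N·m counterclockwise.
Net load moment about support B = 1532 N·m counterclockwise.
Reaction R at support A is upward at 0.89 m, arm 4.13 m → moment R × 4.13 clockwise.
Setting net torque to zero: R × 4.13 = 1532 → R = 371 N.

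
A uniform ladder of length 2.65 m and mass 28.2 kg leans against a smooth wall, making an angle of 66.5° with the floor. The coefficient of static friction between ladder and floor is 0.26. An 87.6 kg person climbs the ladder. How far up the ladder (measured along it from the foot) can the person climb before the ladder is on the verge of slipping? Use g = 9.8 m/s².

d ≈ 1.67 m

About the foot of the ladder:
Ladder weight 28.2×9.8 = 276.4 N acts at 1.325 m along the ladder; its horizontal arm is 1.325·cos66.5° = 0.5283 m → τ = 146 N·m clockwise.
Person weight 87.6×9.8 = 858.5 N at distance d → arm d·cos66.5° → τ = 858.5·d·0.3987 clockwise.
Wall normal N at the top has arm L sinθ = 2.43 m counterclockwise, so Στ = 0 gives N·2.43 = 146 + 342.3·d.
ΣFy = 0 ⇒ N_floor = 1135 N, so the maximum friction is μ_s·N_floor = 0.26×1135 = 295.1 N. ΣFx = 0 ⇒ N_wall = f, so at the slipping point N = 295.1 N.
Substituting: 295.1×2.43 = 146 + 342.3·d ⇒ d = (717.1 − 146) / 342.3 = 1.67 m.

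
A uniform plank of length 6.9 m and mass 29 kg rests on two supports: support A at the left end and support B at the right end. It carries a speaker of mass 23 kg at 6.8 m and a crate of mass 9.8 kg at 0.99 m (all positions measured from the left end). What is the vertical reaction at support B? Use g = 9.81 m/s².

Taking torques about support A:
Beam weight: 29 × 9.81 = 284.5 N down at 3.45 m → arm 3.45 m, τ = 284.5 × 3.45 = 981.5 N·m clockwise.
Speaker: 23 × 9.81 = 225.6 N down at 6.8 m → arm 6.8 m, τ = 225.6 × 6.8 = 1534 N·m clockwise.
Crate: 9.8 × 9.81 = 96.14 N down at 0.99 m → arm 0.99 m, τ = 96.14 × 0.99 = 95.18 N·m clockwise.
Net load moment about support A = 2611 N·m clockwise.
Reaction R at support B is upward at 6.9 m, arm 6.9 m → moment R × 6.9 counterclockwise.
Στ = 0 ⇒ R × 6.9 = 2611 ⇒ R = 378 N.

R_B ≈ 378 N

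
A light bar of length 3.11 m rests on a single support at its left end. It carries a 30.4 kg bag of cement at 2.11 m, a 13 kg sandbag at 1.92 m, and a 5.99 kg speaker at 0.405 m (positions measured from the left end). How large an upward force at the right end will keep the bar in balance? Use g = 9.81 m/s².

About the left end:
Bag of cement: 30.4 × 9.81 = 298.2 N down at 2.11 m → arm 2.11 m, τ = 298.2 × 2.11 = 629.2 N·m clockwise.
Sandbag: 13 × 9.81 = 127.5 N down at 1.92 m → arm 1.92 m, τ = 127.5 × 1.92 = 244.8 N·m clockwise.
Speaker: 5.99 × 9.81 = 58.76 N down at 0.405 m → arm 0.405 m, τ = 58.76 × 0.405 = 23.8 N·m clockwise.
Net moment of the loads = 897.8 N·m clockwise.
The upward force F acts at the right end, arm 3.11 m, giving F × 3.11 counterclockwise.
Στ = 0 ⇒ F × 3.11 = 897.8 ⇒ F = 897.8 / 3.11 = 289 N.

F ≈ 289 N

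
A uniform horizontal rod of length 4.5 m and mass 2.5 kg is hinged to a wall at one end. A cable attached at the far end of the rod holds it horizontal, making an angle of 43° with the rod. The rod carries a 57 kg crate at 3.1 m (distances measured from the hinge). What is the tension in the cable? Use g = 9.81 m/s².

T ≈ 583 N

About the hinge:
Beam weight: 2.5 × 9.81 = 24.53 N down at 2.25 m → arm 2.25 m, τ = 24.53 × 2.25 = 55.19 N·m clockwise.
Crate: 57 × 9.81 = 559.2 N down at 3.1 m → arm 3.1 m, τ = 559.2 × 3.1 = 1734 N·m clockwise.
Total clockwise load moment = 1789 N·m.
The cable tension T acts at 4.5 m; only its component perpendicular to the rod, T sinθ, produces torque. sin 43° = 0.682.
Balancing moments: T × 4.5 × 0.682 = 1789, giving T = 1789 / 3.069 = 583 N.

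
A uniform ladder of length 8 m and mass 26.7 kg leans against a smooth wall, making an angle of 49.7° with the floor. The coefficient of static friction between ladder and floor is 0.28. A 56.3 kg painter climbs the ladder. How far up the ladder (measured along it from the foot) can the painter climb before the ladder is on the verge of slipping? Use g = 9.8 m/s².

d ≈ 2 m

Take moments about the foot of the ladder.
Ladder weight 26.7×9.8 = 261.7 N acts at 4 m along the ladder; its horizontal arm is 4·cos49.7° = 2.587 m → τ = 677 N·m clockwise.
Painter weight 56.3×9.8 = 551.7 N at distance d → arm d·cos49.7° → τ = 551.7·d·0.6468 clockwise.
Wall normal N at the top has arm L sinθ = 6.101 m counterclockwise, so Στ = 0 gives N·6.101 = 677 + 356.8·d.
ΣFy = 0 ⇒ N_floor = 813.4 N, so the maximum friction is μ_s·N_floor = 0.28×813.4 = 227.8 N. ΣFx = 0 ⇒ N_wall = f, so at the slipping point N = 227.8 N.
Substituting: 227.8×6.101 = 677 + 356.8·d ⇒ d = (1390 − 677) / 356.8 = 2 m.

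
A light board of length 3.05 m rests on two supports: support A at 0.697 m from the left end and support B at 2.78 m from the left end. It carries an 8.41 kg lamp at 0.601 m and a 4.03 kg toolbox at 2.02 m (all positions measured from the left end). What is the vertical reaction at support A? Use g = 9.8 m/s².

Sum moments about support B (its reaction then has zero moment arm).
Lamp: 8.41 × 9.8 = 82.42 N down at 0.601 m → arm 2.179 m, τ = 82.42 × 2.179 = 179.6 N·m counterclockwise.
Toolbox: 4.03 × 9.8 = 39.49 N down at 2.02 m → arm 0.76 m, τ = 39.49 × 0.76 = 30.01 N·m counterclockwise.
Net load moment about support B = 209.6 N·m counterclockwise.
Reaction R at support A is upward at 0.697 m, arm 2.083 m → moment R × 2.083 clockwise.
For rotational equilibrium, R × 2.083 = 209.6, so R = 101 N.

R_A ≈ 101 N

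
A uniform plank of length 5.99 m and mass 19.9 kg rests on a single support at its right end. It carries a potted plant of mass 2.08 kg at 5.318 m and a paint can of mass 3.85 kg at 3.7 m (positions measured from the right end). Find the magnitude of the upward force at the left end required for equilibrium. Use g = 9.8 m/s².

F ≈ 139 N

Take moments about the right end.
Beam weight: 19.9 × 9.8 = 195 N down at 2.995 m → arm 2.995 m, τ = 195 × 2.995 = 584 N·m counterclockwise.
Potted plant: 2.08 × 9.8 = 20.38 N down at 5.318 m → arm 5.318 m, τ = 20.38 × 5.318 = 108.4 N·m counterclockwise.
Paint can: 3.85 × 9.8 = 37.73 N down at 3.7 m → arm 3.7 m, τ = 37.73 × 3.7 = 139.6 N·m counterclockwise.
Net moment of the loads = 832 N·m counterclockwise.
The upward force F acts at the left end, arm 5.99 m, giving F × 5.99 clockwise.
Setting net torque to zero: F × 5.99 = 832 → F = 832 / 5.99 = 139 N.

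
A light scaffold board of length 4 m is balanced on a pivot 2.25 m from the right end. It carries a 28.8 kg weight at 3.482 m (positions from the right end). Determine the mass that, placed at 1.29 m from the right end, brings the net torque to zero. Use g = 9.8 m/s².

m ≈ 37 kg

Sum moments about the pivot (at 2.25 m from the right end) (the support reaction has zero arm there).
Weight: 28.8 × 9.8 = 282.2 N down at 3.482 m → arm 1.232 m, τ = 282.2 × 1.232 = 347.7 N·m counterclockwise.
Net moment of known loads = 347.7 N·m counterclockwise.
An unknown mass m at 1.29 m has arm 0.96 m; its moment is m·g·0.96 clockwise.
For rotational equilibrium, m × 9.8 × 0.96 = 347.7, so m = 347.7 / (9.8 × 0.96) = 37 kg.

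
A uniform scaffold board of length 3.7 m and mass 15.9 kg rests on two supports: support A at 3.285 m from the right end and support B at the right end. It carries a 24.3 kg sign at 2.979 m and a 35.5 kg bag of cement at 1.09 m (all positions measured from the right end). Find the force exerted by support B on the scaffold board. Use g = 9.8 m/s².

R_B ≈ 323 N

Choose support A as the axis so its reaction then has zero moment arm.
Beam weight: 15.9 × 9.8 = 155.8 N down at 1.85 m → arm 1.435 m, τ = 155.8 × 1.435 = 223.6 N·m clockwise.
Sign: 24.3 × 9.8 = 238.1 N down at 2.979 m → arm 0.306 m, τ = 238.1 × 0.306 = 72.86 N·m clockwise.
Bag of cement: 35.5 × 9.8 = 347.9 N down at 1.09 m → arm 2.195 m, τ = 347.9 × 2.195 = 763.6 N·m clockwise.
Net load moment about support A = 1060 N·m clockwise.
Reaction R at support B is upward at 0 m, arm 3.285 m → moment R × 3.285 counterclockwise.
Στ = 0 ⇒ R × 3.285 = 1060 ⇒ R = 323 N.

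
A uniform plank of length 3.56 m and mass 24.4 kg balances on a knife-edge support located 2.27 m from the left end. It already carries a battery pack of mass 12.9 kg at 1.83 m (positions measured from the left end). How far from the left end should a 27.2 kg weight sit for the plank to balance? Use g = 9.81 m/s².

x ≈ 2.92 m from the left end

Take moments about the knife-edge support (at 2.27 m from the left end).
Beam weight: 24.4 × 9.81 = 239.4 N down at 1.78 m → arm 0.49 m, τ = 239.4 × 0.49 = 117.3 N·m counterclockwise.
Battery pack: 12.9 × 9.81 = 126.5 N down at 1.83 m → arm 0.44 m, τ = 126.5 × 0.44 = 55.66 N·m counterclockwise.
Net moment of existing loads = 173 N·m counterclockwise.
The weight weighs 27.2 × 9.81 = 266.8 N and must supply an equal clockwise moment, so its lever arm about the knife-edge support is 173 / 266.8 = 0.648 m.
That puts it at 2.27 + 0.648 = 2.92 m from the left end.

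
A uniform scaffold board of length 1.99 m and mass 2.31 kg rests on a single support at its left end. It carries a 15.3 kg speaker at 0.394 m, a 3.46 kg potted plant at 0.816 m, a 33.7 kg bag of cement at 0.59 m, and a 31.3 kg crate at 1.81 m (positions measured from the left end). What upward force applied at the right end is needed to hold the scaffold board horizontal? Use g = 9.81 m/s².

F ≈ 432 N

Take moments about the left end.
Beam weight: 2.31 × 9.81 = 22.66 N down at 0.995 m → arm 0.995 m, τ = 22.66 × 0.995 = 22.55 N·m clockwise.
Speaker: 15.3 × 9.81 = 150.1 N down at 0.394 m → arm 0.394 m, τ = 150.1 × 0.394 = 59.14 N·m clockwise.
Potted plant: 3.46 × 9.81 = 33.94 N down at 0.816 m → arm 0.816 m, τ = 33.94 × 0.816 = 27.7 N·m clockwise.
Bag of cement: 33.7 × 9.81 = 330.6 N down at 0.59 m → arm 0.59 m, τ = 330.6 × 0.59 = 195.1 N·m clockwise.
Crate: 31.3 × 9.81 = 307.1 N down at 1.81 m → arm 1.81 m, τ = 307.1 × 1.81 = 555.9 N·m clockwise.
Net moment of the loads = 860.4 N·m clockwise.
The upward force F acts at the right end, arm 1.99 m, giving F × 1.99 counterclockwise.
Balancing moments: F × 1.99 = 860.4, giving F = 860.4 / 1.99 = 432 N.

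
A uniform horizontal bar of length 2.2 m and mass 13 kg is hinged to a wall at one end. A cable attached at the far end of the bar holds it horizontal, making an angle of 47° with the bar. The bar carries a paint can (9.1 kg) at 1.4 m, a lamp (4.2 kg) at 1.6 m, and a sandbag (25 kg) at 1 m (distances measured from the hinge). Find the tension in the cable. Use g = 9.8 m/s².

T ≈ 358 N

Choose the hinge as the axis so the unknown hinge reaction has zero arm there.
Beam weight: 13 × 9.8 = 127.4 N down at 1.1 m → arm 1.1 m, τ = 127.4 × 1.1 = 140.1 N·m clockwise.
Paint can: 9.1 × 9.8 = 89.18 N down at 1.4 m → arm 1.4 m, τ = 89.18 × 1.4 = 124.9 N·m clockwise.
Lamp: 4.2 × 9.8 = 41.16 N down at 1.6 m → arm 1.6 m, τ = 41.16 × 1.6 = 65.86 N·m clockwise.
Sandbag: 25 × 9.8 = 245 N down at 1 m → arm 1 m, τ = 245 × 1 = 245 N·m clockwise.
Total clockwise load moment = 575.9 N·m.
The cable tension T acts at 2.2 m; only its component perpendicular to the bar, T sinθ, produces torque. sin 47° = 0.7314.
Setting net torque to zero: T × 2.2 × 0.7314 = 575.9 → T = 575.9 / 1.609 = 358 N.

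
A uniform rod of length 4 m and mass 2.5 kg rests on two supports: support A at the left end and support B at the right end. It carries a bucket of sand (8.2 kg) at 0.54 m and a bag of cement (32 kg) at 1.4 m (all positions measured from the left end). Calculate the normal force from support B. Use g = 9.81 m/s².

R_B ≈ 133 N

Choose support A as the axis so its reaction then has zero moment arm.
Beam weight: 2.5 × 9.81 = 24.53 N down at 2 m → arm 2 m, τ = 24.53 × 2 = 49.06 N·m clockwise.
Bucket of sand: 8.2 × 9.81 = 80.44 N down at 0.54 m → arm 0.54 m, τ = 80.44 × 0.54 = 43.44 N·m clockwise.
Bag of cement: 32 × 9.81 = 313.9 N down at 1.4 m → arm 1.4 m, τ = 313.9 × 1.4 = 439.5 N·m clockwise.
Net load moment about support A = 532 N·m clockwise.
Reaction R at support B is upward at 4 m, arm 4 m → moment R × 4 counterclockwise.
Στ = 0 ⇒ R × 4 = 532 ⇒ R = 133 N.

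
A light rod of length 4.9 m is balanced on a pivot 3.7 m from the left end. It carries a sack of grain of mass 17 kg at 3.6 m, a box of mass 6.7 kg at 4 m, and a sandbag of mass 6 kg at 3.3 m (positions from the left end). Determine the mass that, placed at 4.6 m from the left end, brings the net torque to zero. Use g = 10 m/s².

Taking torques about the pivot (at 3.7 m from the left end):
Sack of grain: 17 × 10 = 170 N down at 3.6 m → arm 0.1 m, τ = 170 × 0.1 = 17 N·m counterclockwise.
Box: 6.7 × 10 = 67 N down at 4 m → arm 0.3 m, τ = 67 × 0.3 = 20.1 N·m clockwise.
Sandbag: 6 × 10 = 60 N down at 3.3 m → arm 0.4 m, τ = 60 × 0.4 = 24 N·m counterclockwise.
Net moment of known loads = 20.9 N·m counterclockwise.
An unknown mass m at 4.6 m has arm 0.9 m; its moment is m·g·0.9 clockwise.
Στ = 0 ⇒ m × 10 × 0.9 = 20.9 ⇒ m = 20.9 / (10 × 0.9) = 2.32 kg.

m ≈ 2.32 kg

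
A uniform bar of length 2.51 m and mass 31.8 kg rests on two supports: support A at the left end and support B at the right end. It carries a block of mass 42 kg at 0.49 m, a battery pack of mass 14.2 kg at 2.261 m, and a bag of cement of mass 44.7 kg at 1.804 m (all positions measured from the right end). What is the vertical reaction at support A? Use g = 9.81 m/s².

R_A ≈ 677 N

Choose support B as the axis so its reaction then has zero moment arm.
Beam weight: 31.8 × 9.81 = 312 N down at 1.255 m → arm 1.255 m, τ = 312 × 1.255 = 391.6 N·m counterclockwise.
Block: 42 × 9.81 = 412 N down at 0.49 m → arm 0.49 m, τ = 412 × 0.49 = 201.9 N·m counterclockwise.
Battery pack: 14.2 × 9.81 = 139.3 N down at 2.261 m → arm 2.261 m, τ = 139.3 × 2.261 = 315 N·m counterclockwise.
Bag of cement: 44.7 × 9.81 = 438.5 N down at 1.804 m → arm 1.804 m, τ = 438.5 × 1.804 = 791.1 N·m counterclockwise.
Net load moment about support B = 1700 N·m counterclockwise.
Reaction R at support A is upward at 2.51 m, arm 2.51 m → moment R × 2.51 clockwise.
For rotational equilibrium, R × 2.51 = 1700, so R = 677 N.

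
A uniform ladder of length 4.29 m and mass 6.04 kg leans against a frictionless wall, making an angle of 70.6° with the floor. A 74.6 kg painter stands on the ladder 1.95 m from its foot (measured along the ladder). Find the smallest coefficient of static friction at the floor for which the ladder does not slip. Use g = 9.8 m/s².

μ_min ≈ 0.161

Choose the foot of the ladder as the axis so the floor normal and friction both act there and drop out.
Ladder weight 6.04×9.8 = 59.19 N acts at 2.145 m along the ladder; its horizontal arm is 2.145·cos70.6° = 0.7125 m → τ = 42.17 N·m clockwise.
Painter: 74.6×9.8 = 731.1 N at 1.95 m → arm 0.6477 m → τ = 473.5 N·m clockwise.
Wall normal N acts horizontally at the top; its moment arm is the height L sinθ = 4.29·sin70.6° = 4.046 m, counterclockwise.
For rotational equilibrium, N × 4.046 = 515.7, so N = 127.5 N.
ΣFx = 0 ⇒ f = N_wall = 127.5 N. ΣFy = 0 ⇒ N_floor = 790.3 N.
μ_min = f / N_floor = 127.5 / 790.3 = 0.161.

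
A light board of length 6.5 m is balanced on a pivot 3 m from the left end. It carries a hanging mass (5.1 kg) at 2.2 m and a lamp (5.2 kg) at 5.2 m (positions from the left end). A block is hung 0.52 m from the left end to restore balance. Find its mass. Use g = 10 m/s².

Choose the pivot (at 3 m from the left end) as the axis so the support reaction has zero arm there.
Hanging mass: 5.1 × 10 = 51 N down at 2.2 m → arm 0.8 m, τ = 51 × 0.8 = 40.8 N·m counterclockwise.
Lamp: 5.2 × 10 = 52 N down at 5.2 m → arm 2.2 m, τ = 52 × 2.2 = 114.4 N·m clockwise.
Net moment of known loads = 73.6 N·m clockwise.
An unknown mass m at 0.52 m has arm 2.48 m; its moment is m·g·2.48 counterclockwise.
Στ = 0 ⇒ m × 10 × 2.48 = 73.6 ⇒ m = 73.6 / (10 × 2.48) = 2.97 kg.

m ≈ 2.97 kg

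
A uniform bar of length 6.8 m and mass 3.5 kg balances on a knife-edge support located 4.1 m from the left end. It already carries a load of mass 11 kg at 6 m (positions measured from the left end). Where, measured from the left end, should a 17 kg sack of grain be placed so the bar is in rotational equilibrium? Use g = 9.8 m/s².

About the knife-edge support (at 4.1 m from the left end):
Beam weight: 3.5 × 9.8 = 34.3 N down at 3.4 m → arm 0.7 m, τ = 34.3 × 0.7 = 24.01 N·m counterclockwise.
Load: 11 × 9.8 = 107.8 N down at 6 m → arm 1.9 m, τ = 107.8 × 1.9 = 204.8 N·m clockwise.
Net moment of existing loads = 180.8 N·m clockwise.
The sack of grain weighs 17 × 9.8 = 166.6 N and must supply an equal counterclockwise moment, so its lever arm about the knife-edge support is 180.8 / 166.6 = 1.09 m.
That puts it at 4.1 − 1.09 = 3.01 m from the left end.

x ≈ 3.01 m from the left end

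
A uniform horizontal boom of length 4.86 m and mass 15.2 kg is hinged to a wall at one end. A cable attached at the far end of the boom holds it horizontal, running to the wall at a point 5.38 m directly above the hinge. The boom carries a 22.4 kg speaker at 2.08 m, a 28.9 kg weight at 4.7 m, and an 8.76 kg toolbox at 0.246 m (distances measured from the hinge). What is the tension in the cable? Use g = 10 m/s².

T ≈ 614 N

About the hinge:
Beam weight: 15.2 × 10 = 152 N down at 2.43 m → arm 2.43 m, τ = 152 × 2.43 = 369.4 N·m clockwise.
Speaker: 22.4 × 10 = 224 N down at 2.08 m → arm 2.08 m, τ = 224 × 2.08 = 465.9 N·m clockwise.
Weight: 28.9 × 10 = 289 N down at 4.7 m → arm 4.7 m, τ = 289 × 4.7 = 1358 N·m clockwise.
Toolbox: 8.76 × 10 = 87.6 N down at 0.246 m → arm 0.246 m, τ = 87.6 × 0.246 = 21.55 N·m clockwise.
Total clockwise load moment = 2215 N·m.
The cable tension T acts at 4.86 m; only its component perpendicular to the boom, T sinθ, produces torque. sinθ = h/√(h²+d²) = 5.38/√(5.38²+4.86²) = 0.7421.
Balancing moments: T × 4.86 × 0.7421 = 2215, giving T = 2215 / 3.607 = 614 N.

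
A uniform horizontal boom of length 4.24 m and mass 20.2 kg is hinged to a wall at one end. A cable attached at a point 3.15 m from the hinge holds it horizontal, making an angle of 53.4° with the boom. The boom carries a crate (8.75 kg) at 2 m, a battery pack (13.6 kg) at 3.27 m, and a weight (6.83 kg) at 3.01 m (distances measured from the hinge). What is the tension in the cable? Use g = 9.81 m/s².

T ≈ 486 N

Sum moments about the hinge (the unknown hinge reaction has zero arm there).
Beam weight: 20.2 × 9.81 = 198.2 N down at 2.12 m → arm 2.12 m, τ = 198.2 × 2.12 = 420.2 N·m clockwise.
Crate: 8.75 × 9.81 = 85.84 N down at 2 m → arm 2 m, τ = 85.84 × 2 = 171.7 N·m clockwise.
Battery pack: 13.6 × 9.81 = 133.4 N down at 3.27 m → arm 3.27 m, τ = 133.4 × 3.27 = 436.2 N·m clockwise.
Weight: 6.83 × 9.81 = 67 N down at 3.01 m → arm 3.01 m, τ = 67 × 3.01 = 201.7 N·m clockwise.
Total clockwise load moment = 1230 N·m.
The cable tension T acts at 3.15 m; only its component perpendicular to the boom, T sinθ, produces torque. sin 53.4° = 0.8028.
Στ = 0 ⇒ T × 3.15 × 0.8028 = 1230 ⇒ T = 1230 / 2.529 = 486 N.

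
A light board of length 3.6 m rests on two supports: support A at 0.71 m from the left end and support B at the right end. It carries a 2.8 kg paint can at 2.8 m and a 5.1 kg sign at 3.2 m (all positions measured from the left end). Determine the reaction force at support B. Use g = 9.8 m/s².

About support A:
Paint can: 2.8 × 9.8 = 27.44 N down at 2.8 m → arm 2.09 m, τ = 27.44 × 2.09 = 57.35 N·m clockwise.
Sign: 5.1 × 9.8 = 49.98 N down at 3.2 m → arm 2.49 m, τ = 49.98 × 2.49 = 124.5 N·m clockwise.
Net load moment about support A = 181.8 N·m clockwise.
Reaction R at support B is upward at 3.6 m, arm 2.89 m → moment R × 2.89 counterclockwise.
Balancing moments: R × 2.89 = 181.8, giving R = 62.9 N.

R_B ≈ 62.9 N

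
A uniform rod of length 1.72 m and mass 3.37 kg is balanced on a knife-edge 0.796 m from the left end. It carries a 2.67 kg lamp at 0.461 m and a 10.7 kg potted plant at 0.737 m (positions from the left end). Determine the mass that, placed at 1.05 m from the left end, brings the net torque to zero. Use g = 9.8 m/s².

m ≈ 5.16 kg

Choose the knife-edge (at 0.796 m from the left end) as the axis so the support reaction has zero arm there.
Beam weight: 3.37 × 9.8 = 33.03 N down at 0.86 m → arm 0.064 m, τ = 33.03 × 0.064 = 2.114 N·m clockwise.
Lamp: 2.67 × 9.8 = 26.17 N down at 0.461 m → arm 0.335 m, τ = 26.17 × 0.335 = 8.767 N·m counterclockwise.
Potted plant: 10.7 × 9.8 = 104.9 N down at 0.737 m → arm 0.059 m, τ = 104.9 × 0.059 = 6.189 N·m counterclockwise.
Net moment of known loads = 12.84 N·m counterclockwise.
An unknown mass m at 1.05 m has arm 0.254 m; its moment is m·g·0.254 clockwise.
For rotational equilibrium, m × 9.8 × 0.254 = 12.84, so m = 12.84 / (9.8 × 0.254) = 5.16 kg.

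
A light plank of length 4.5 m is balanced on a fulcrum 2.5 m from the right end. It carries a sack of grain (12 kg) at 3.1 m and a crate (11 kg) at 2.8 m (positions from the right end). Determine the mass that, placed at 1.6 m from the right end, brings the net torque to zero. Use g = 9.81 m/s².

Sum moments about the fulcrum (at 2.5 m from the right end) (the support reaction has zero arm there).
Sack of grain: 12 × 9.81 = 117.7 N down at 3.1 m → arm 0.6 m, τ = 117.7 × 0.6 = 70.62 N·m counterclockwise.
Crate: 11 × 9.81 = 107.9 N down at 2.8 m → arm 0.3 m, τ = 107.9 × 0.3 = 32.37 N·m counterclockwise.
Net moment of known loads = 103 N·m counterclockwise.
An unknown mass m at 1.6 m has arm 0.9 m; its moment is m·g·0.9 clockwise.
Setting net torque to zero: m × 9.81 × 0.9 = 103 → m = 103 / (9.81 × 0.9) = 11.7 kg.

m ≈ 11.7 kg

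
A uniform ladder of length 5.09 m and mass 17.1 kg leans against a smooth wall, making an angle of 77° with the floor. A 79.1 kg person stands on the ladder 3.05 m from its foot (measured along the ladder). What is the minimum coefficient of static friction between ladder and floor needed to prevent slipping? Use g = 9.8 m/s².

μ_min ≈ 0.134

Choose the foot of the ladder as the axis so the floor normal and friction both act there and drop out.
Ladder weight 17.1×9.8 = 167.6 N acts at 2.545 m along the ladder; its horizontal arm is 2.545·cos77° = 0.5725 m → τ = 95.95 N·m clockwise.
Person: 79.1×9.8 = 775.2 N at 3.05 m → arm 0.6861 m → τ = 531.9 N·m clockwise.
Wall normal N acts horizontally at the top; its moment arm is the height L sinθ = 5.09·sin77° = 4.96 m, counterclockwise.
Setting net torque to zero: N × 4.96 = 627.9 → N = 126.6 N.
ΣFx = 0 ⇒ f = N_wall = 126.6 N. ΣFy = 0 ⇒ N_floor = 942.8 N.
μ_min = f / N_floor = 126.6 / 942.8 = 0.134.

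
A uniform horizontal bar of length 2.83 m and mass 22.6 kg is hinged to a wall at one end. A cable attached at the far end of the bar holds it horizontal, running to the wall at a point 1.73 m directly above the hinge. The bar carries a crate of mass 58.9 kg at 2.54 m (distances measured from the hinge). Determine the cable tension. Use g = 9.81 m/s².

T ≈ 1210 N

Take moments about the hinge.
Beam weight: 22.6 × 9.81 = 221.7 N down at 1.415 m → arm 1.415 m, τ = 221.7 × 1.415 = 313.7 N·m clockwise.
Crate: 58.9 × 9.81 = 577.8 N down at 2.54 m → arm 2.54 m, τ = 577.8 × 2.54 = 1468 N·m clockwise.
Total clockwise load moment = 1782 N·m.
The cable tension T acts at 2.83 m; only its component perpendicular to the bar, T sinθ, produces torque. sinθ = h/√(h²+d²) = 1.73/√(1.73²+2.83²) = 0.5216.
Στ = 0 ⇒ T × 2.83 × 0.5216 = 1782 ⇒ T = 1782 / 1.476 = 1210 N.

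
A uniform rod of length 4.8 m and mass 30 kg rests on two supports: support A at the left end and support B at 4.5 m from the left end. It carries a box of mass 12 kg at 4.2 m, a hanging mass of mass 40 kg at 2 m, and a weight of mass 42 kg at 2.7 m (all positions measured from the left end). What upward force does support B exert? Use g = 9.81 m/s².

R_B ≈ 688 N

Take moments about support A.
Beam weight: 30 × 9.81 = 294.3 N down at 2.4 m → arm 2.4 m, τ = 294.3 × 2.4 = 706.3 N·m clockwise.
Box: 12 × 9.81 = 117.7 N down at 4.2 m → arm 4.2 m, τ = 117.7 × 4.2 = 494.3 N·m clockwise.
Hanging mass: 40 × 9.81 = 392.4 N down at 2 m → arm 2 m, τ = 392.4 × 2 = 784.8 N·m clockwise.
Weight: 42 × 9.81 = 412 N down at 2.7 m → arm 2.7 m, τ = 412 × 2.7 = 1112 N·m clockwise.
Net load moment about support A = 3097 N·m clockwise.
Reaction R at support B is upward at 4.5 m, arm 4.5 m → moment R × 4.5 counterclockwise.
For rotational equilibrium, R × 4.5 = 3097, so R = 688 N.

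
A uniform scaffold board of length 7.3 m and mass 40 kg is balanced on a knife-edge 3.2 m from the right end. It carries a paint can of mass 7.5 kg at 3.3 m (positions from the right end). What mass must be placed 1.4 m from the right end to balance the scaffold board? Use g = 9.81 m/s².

Taking torques about the knife-edge (at 3.2 m from the right end):
Beam weight: 40 × 9.81 = 392.4 N down at 3.65 m → arm 0.45 m, τ = 392.4 × 0.45 = 176.6 N·m counterclockwise.
Paint can: 7.5 × 9.81 = 73.58 N down at 3.3 m → arm 0.1 m, τ = 73.58 × 0.1 = 7.358 N·m counterclockwise.
Net moment of known loads = 184 N·m counterclockwise.
An unknown mass m at 1.4 m has arm 1.8 m; its moment is m·g·1.8 clockwise.
For rotational equilibrium, m × 9.81 × 1.8 = 184, so m = 184 / (9.81 × 1.8) = 10.4 kg.

m ≈ 10.4 kg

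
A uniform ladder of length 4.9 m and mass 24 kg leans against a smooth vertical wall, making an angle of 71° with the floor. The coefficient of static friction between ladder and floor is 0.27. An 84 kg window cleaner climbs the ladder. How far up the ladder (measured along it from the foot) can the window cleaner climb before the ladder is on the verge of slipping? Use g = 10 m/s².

Choose the foot of the ladder as the axis so the floor normal and friction both act there and drop out.
Ladder weight 24×10 = 240 N acts at 2.45 m along the ladder; its horizontal arm is 2.45·cos71° = 0.7976 m → τ = 191.4 N·m clockwise.
Window cleaner weight 84×10 = 840 N at distance d → arm d·cos71° → τ = 840·d·0.3256 clockwise.
Wall normal N at the top has arm L sinθ = 4.633 m counterclockwise, so Στ = 0 gives N·4.633 = 191.4 + 273.5·d.
ΣFy = 0 ⇒ N_floor = 1080 N, so the maximum friction is μ_s·N_floor = 0.27×1080 = 291.6 N. ΣFx = 0 ⇒ N_wall = f, so at the slipping point N = 291.6 N.
Substituting: 291.6×4.633 = 191.4 + 273.5·d ⇒ d = (1351 − 191.4) / 273.5 = 4.24 m.

d ≈ 4.24 m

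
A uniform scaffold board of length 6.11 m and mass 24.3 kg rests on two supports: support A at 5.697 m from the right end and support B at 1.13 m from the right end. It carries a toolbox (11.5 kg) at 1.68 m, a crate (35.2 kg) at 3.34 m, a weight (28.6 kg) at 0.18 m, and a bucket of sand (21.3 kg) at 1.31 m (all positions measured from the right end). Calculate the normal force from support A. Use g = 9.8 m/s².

Sum moments about support B (its reaction then has zero moment arm).
Beam weight: 24.3 × 9.8 = 238.1 N down at 3.055 m → arm 1.925 m, τ = 238.1 × 1.925 = 458.3 N·m counterclockwise.
Toolbox: 11.5 × 9.8 = 112.7 N down at 1.68 m → arm 0.55 m, τ = 112.7 × 0.55 = 61.99 N·m counterclockwise.
Crate: 35.2 × 9.8 = 345 N down at 3.34 m → arm 2.21 m, τ = 345 × 2.21 = 762.4 N·m counterclockwise.
Weight: 28.6 × 9.8 = 280.3 N down at 0.18 m → arm 0.95 m, τ = 280.3 × 0.95 = 266.3 N·m clockwise.
Bucket of sand: 21.3 × 9.8 = 208.7 N down at 1.31 m → arm 0.18 m, τ = 208.7 × 0.18 = 37.57 N·m counterclockwise.
Net load moment about support B = 1054 N·m counterclockwise.
Reaction R at support A is upward at 5.697 m, arm 4.567 m → moment R × 4.567 clockwise.
Setting net torque to zero: R × 4.567 = 1054 → R = 231 N.

R_A ≈ 231 N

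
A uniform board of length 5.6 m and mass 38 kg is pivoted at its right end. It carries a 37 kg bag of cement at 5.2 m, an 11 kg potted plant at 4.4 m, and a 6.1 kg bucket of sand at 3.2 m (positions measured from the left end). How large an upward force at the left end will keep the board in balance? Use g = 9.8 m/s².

F ≈ 261 N

Sum moments about the right end (the unknown pivot reaction has zero arm there).
Beam weight: 38 × 9.8 = 372.4 N down at 2.8 m → arm 2.8 m, τ = 372.4 × 2.8 = 1043 N·m counterclockwise.
Bag of cement: 37 × 9.8 = 362.6 N down at 5.2 m → arm 0.4 m, τ = 362.6 × 0.4 = 145 N·m counterclockwise.
Potted plant: 11 × 9.8 = 107.8 N down at 4.4 m → arm 1.2 m, τ = 107.8 × 1.2 = 129.4 N·m counterclockwise.
Bucket of sand: 6.1 × 9.8 = 59.78 N down at 3.2 m → arm 2.4 m, τ = 59.78 × 2.4 = 143.5 N·m counterclockwise.
Net moment of the loads = 1461 N·m counterclockwise.
The upward force F acts at the left end, arm 5.6 m, giving F × 5.6 clockwise.
Balancing moments: F × 5.6 = 1461, giving F = 1461 / 5.6 = 261 N.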